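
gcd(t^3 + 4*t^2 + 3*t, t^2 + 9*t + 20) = 1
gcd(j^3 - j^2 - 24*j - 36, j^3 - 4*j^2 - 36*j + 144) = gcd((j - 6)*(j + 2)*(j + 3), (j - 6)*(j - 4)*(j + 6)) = j - 6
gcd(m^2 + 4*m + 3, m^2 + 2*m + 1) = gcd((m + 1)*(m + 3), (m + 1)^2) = m + 1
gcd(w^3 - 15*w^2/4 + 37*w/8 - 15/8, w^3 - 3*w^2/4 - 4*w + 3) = 1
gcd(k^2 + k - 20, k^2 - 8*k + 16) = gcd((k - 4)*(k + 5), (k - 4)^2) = k - 4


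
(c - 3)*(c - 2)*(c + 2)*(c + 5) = c^4 + 2*c^3 - 19*c^2 - 8*c + 60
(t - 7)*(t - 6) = t^2 - 13*t + 42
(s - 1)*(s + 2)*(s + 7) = s^3 + 8*s^2 + 5*s - 14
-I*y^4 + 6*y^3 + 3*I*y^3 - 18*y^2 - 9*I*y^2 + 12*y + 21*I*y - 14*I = (y - 2)*(y - I)*(y + 7*I)*(-I*y + I)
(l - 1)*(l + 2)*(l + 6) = l^3 + 7*l^2 + 4*l - 12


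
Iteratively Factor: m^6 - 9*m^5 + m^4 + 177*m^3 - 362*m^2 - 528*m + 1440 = (m + 2)*(m^5 - 11*m^4 + 23*m^3 + 131*m^2 - 624*m + 720) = (m - 4)*(m + 2)*(m^4 - 7*m^3 - 5*m^2 + 111*m - 180) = (m - 4)*(m + 2)*(m + 4)*(m^3 - 11*m^2 + 39*m - 45) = (m - 5)*(m - 4)*(m + 2)*(m + 4)*(m^2 - 6*m + 9) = (m - 5)*(m - 4)*(m - 3)*(m + 2)*(m + 4)*(m - 3)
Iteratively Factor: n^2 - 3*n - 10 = (n + 2)*(n - 5)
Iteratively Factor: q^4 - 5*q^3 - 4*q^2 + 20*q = (q + 2)*(q^3 - 7*q^2 + 10*q) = (q - 2)*(q + 2)*(q^2 - 5*q) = q*(q - 2)*(q + 2)*(q - 5)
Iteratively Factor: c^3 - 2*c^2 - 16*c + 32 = (c - 2)*(c^2 - 16) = (c - 4)*(c - 2)*(c + 4)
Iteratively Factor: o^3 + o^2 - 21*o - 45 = (o + 3)*(o^2 - 2*o - 15) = (o - 5)*(o + 3)*(o + 3)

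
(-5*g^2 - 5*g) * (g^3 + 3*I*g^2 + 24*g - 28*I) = -5*g^5 - 5*g^4 - 15*I*g^4 - 120*g^3 - 15*I*g^3 - 120*g^2 + 140*I*g^2 + 140*I*g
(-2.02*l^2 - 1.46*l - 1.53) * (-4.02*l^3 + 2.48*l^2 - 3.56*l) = 8.1204*l^5 + 0.859599999999999*l^4 + 9.721*l^3 + 1.4032*l^2 + 5.4468*l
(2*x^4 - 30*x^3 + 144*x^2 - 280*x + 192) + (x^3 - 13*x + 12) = 2*x^4 - 29*x^3 + 144*x^2 - 293*x + 204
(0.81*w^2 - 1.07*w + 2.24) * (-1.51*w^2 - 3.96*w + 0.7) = -1.2231*w^4 - 1.5919*w^3 + 1.4218*w^2 - 9.6194*w + 1.568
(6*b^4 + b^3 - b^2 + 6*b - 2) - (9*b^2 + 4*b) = 6*b^4 + b^3 - 10*b^2 + 2*b - 2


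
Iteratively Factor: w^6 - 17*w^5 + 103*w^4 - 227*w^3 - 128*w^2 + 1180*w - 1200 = (w - 3)*(w^5 - 14*w^4 + 61*w^3 - 44*w^2 - 260*w + 400) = (w - 5)*(w - 3)*(w^4 - 9*w^3 + 16*w^2 + 36*w - 80) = (w - 5)*(w - 3)*(w + 2)*(w^3 - 11*w^2 + 38*w - 40) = (w - 5)^2*(w - 3)*(w + 2)*(w^2 - 6*w + 8) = (w - 5)^2*(w - 4)*(w - 3)*(w + 2)*(w - 2)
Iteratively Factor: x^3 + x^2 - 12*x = (x + 4)*(x^2 - 3*x) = (x - 3)*(x + 4)*(x)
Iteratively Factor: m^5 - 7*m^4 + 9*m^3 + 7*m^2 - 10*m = (m - 2)*(m^4 - 5*m^3 - m^2 + 5*m) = (m - 2)*(m + 1)*(m^3 - 6*m^2 + 5*m) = (m - 2)*(m - 1)*(m + 1)*(m^2 - 5*m) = m*(m - 2)*(m - 1)*(m + 1)*(m - 5)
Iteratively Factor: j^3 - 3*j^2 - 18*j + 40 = (j - 5)*(j^2 + 2*j - 8) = (j - 5)*(j - 2)*(j + 4)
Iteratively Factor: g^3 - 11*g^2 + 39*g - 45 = (g - 3)*(g^2 - 8*g + 15) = (g - 3)^2*(g - 5)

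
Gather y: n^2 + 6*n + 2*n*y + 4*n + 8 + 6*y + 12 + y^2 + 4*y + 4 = n^2 + 10*n + y^2 + y*(2*n + 10) + 24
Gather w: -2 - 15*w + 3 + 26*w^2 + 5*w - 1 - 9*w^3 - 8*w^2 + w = -9*w^3 + 18*w^2 - 9*w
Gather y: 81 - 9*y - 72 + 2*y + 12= 21 - 7*y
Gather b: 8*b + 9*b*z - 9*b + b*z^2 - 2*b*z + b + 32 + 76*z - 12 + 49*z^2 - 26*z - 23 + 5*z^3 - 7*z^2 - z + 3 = b*(z^2 + 7*z) + 5*z^3 + 42*z^2 + 49*z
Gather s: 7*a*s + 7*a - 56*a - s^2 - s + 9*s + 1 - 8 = -49*a - s^2 + s*(7*a + 8) - 7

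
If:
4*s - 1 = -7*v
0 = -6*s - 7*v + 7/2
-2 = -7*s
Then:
No Solution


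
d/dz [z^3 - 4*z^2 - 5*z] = 3*z^2 - 8*z - 5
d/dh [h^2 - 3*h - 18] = 2*h - 3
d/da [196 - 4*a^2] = -8*a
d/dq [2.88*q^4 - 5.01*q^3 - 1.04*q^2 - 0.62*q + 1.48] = 11.52*q^3 - 15.03*q^2 - 2.08*q - 0.62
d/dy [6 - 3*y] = -3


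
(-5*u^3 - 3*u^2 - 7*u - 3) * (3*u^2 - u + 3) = -15*u^5 - 4*u^4 - 33*u^3 - 11*u^2 - 18*u - 9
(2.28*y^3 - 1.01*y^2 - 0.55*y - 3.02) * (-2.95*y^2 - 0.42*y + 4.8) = -6.726*y^5 + 2.0219*y^4 + 12.9907*y^3 + 4.292*y^2 - 1.3716*y - 14.496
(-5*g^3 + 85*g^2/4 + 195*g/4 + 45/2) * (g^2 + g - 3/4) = -5*g^5 + 65*g^4/4 + 295*g^3/4 + 885*g^2/16 - 225*g/16 - 135/8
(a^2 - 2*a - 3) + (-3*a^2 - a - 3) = -2*a^2 - 3*a - 6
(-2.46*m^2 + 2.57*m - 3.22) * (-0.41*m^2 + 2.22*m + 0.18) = 1.0086*m^4 - 6.5149*m^3 + 6.5828*m^2 - 6.6858*m - 0.5796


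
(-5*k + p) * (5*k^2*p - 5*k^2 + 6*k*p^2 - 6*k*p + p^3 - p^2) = -25*k^3*p + 25*k^3 - 25*k^2*p^2 + 25*k^2*p + k*p^3 - k*p^2 + p^4 - p^3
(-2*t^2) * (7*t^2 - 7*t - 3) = -14*t^4 + 14*t^3 + 6*t^2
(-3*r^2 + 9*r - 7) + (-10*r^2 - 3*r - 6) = -13*r^2 + 6*r - 13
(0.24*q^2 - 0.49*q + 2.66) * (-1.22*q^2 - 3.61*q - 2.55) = -0.2928*q^4 - 0.2686*q^3 - 2.0883*q^2 - 8.3531*q - 6.783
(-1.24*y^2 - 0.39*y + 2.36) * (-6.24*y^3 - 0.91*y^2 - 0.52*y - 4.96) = 7.7376*y^5 + 3.562*y^4 - 13.7267*y^3 + 4.2056*y^2 + 0.7072*y - 11.7056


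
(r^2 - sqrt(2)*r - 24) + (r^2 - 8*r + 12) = 2*r^2 - 8*r - sqrt(2)*r - 12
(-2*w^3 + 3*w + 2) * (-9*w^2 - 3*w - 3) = 18*w^5 + 6*w^4 - 21*w^3 - 27*w^2 - 15*w - 6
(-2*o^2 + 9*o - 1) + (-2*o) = -2*o^2 + 7*o - 1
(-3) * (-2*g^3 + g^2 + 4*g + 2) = 6*g^3 - 3*g^2 - 12*g - 6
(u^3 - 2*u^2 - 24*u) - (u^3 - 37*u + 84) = -2*u^2 + 13*u - 84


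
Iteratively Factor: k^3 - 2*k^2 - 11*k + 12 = (k - 1)*(k^2 - k - 12) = (k - 4)*(k - 1)*(k + 3)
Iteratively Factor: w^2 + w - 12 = (w - 3)*(w + 4)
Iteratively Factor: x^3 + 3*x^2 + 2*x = (x)*(x^2 + 3*x + 2) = x*(x + 2)*(x + 1)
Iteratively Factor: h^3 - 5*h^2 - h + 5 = (h + 1)*(h^2 - 6*h + 5) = (h - 5)*(h + 1)*(h - 1)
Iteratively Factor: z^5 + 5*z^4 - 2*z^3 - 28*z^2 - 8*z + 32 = (z + 2)*(z^4 + 3*z^3 - 8*z^2 - 12*z + 16) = (z - 1)*(z + 2)*(z^3 + 4*z^2 - 4*z - 16) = (z - 1)*(z + 2)*(z + 4)*(z^2 - 4) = (z - 2)*(z - 1)*(z + 2)*(z + 4)*(z + 2)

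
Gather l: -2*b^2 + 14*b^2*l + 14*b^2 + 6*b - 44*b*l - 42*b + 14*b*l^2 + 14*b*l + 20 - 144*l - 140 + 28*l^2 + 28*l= 12*b^2 - 36*b + l^2*(14*b + 28) + l*(14*b^2 - 30*b - 116) - 120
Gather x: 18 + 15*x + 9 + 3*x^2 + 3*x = 3*x^2 + 18*x + 27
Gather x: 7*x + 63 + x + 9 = 8*x + 72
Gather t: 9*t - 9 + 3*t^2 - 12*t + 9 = 3*t^2 - 3*t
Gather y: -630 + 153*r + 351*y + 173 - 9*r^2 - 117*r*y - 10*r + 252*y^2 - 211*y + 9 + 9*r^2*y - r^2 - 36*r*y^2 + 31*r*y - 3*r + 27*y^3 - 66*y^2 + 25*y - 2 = -10*r^2 + 140*r + 27*y^3 + y^2*(186 - 36*r) + y*(9*r^2 - 86*r + 165) - 450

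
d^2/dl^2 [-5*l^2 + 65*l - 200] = -10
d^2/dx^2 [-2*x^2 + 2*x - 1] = -4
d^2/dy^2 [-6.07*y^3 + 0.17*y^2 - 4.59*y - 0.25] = 0.34 - 36.42*y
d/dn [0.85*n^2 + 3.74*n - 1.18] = 1.7*n + 3.74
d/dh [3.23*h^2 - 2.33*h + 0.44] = 6.46*h - 2.33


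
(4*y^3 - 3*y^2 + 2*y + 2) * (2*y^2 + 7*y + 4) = 8*y^5 + 22*y^4 - y^3 + 6*y^2 + 22*y + 8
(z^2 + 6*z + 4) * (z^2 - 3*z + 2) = z^4 + 3*z^3 - 12*z^2 + 8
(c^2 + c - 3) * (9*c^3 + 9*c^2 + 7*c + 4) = 9*c^5 + 18*c^4 - 11*c^3 - 16*c^2 - 17*c - 12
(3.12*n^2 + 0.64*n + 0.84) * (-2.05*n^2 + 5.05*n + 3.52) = -6.396*n^4 + 14.444*n^3 + 12.4924*n^2 + 6.4948*n + 2.9568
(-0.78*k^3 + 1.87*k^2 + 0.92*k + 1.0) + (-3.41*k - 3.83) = -0.78*k^3 + 1.87*k^2 - 2.49*k - 2.83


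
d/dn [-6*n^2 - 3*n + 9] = -12*n - 3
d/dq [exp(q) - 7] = exp(q)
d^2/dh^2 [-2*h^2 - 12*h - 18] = -4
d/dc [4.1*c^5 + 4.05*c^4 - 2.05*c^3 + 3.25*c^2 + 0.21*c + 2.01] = 20.5*c^4 + 16.2*c^3 - 6.15*c^2 + 6.5*c + 0.21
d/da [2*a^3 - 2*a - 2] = 6*a^2 - 2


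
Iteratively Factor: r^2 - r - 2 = (r + 1)*(r - 2)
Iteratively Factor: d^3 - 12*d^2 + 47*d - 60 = (d - 3)*(d^2 - 9*d + 20) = (d - 5)*(d - 3)*(d - 4)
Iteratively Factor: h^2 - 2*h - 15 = (h - 5)*(h + 3)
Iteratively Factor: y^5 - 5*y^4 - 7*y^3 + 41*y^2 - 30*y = (y)*(y^4 - 5*y^3 - 7*y^2 + 41*y - 30) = y*(y + 3)*(y^3 - 8*y^2 + 17*y - 10) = y*(y - 1)*(y + 3)*(y^2 - 7*y + 10) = y*(y - 5)*(y - 1)*(y + 3)*(y - 2)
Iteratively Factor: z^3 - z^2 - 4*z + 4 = (z - 1)*(z^2 - 4) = (z - 1)*(z + 2)*(z - 2)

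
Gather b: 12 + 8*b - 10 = 8*b + 2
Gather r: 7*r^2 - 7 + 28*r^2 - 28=35*r^2 - 35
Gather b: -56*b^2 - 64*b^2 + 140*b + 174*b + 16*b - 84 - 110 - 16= -120*b^2 + 330*b - 210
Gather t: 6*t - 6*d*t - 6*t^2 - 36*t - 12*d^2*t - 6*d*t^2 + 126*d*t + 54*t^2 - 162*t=t^2*(48 - 6*d) + t*(-12*d^2 + 120*d - 192)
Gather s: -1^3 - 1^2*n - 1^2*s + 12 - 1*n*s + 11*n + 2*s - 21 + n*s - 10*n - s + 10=0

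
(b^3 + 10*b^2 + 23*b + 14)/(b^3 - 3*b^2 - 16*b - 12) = (b + 7)/(b - 6)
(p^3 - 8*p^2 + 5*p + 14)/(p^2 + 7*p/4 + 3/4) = 4*(p^2 - 9*p + 14)/(4*p + 3)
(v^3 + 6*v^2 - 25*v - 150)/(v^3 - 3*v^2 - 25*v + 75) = (v + 6)/(v - 3)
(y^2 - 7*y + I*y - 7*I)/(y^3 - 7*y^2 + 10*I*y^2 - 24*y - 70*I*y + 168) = (y + I)/(y^2 + 10*I*y - 24)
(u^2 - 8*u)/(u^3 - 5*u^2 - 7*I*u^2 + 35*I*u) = (u - 8)/(u^2 - 5*u - 7*I*u + 35*I)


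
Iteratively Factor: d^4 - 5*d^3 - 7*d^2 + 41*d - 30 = (d - 2)*(d^3 - 3*d^2 - 13*d + 15) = (d - 2)*(d - 1)*(d^2 - 2*d - 15) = (d - 5)*(d - 2)*(d - 1)*(d + 3)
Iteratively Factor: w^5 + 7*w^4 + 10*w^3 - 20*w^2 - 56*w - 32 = (w + 2)*(w^4 + 5*w^3 - 20*w - 16) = (w - 2)*(w + 2)*(w^3 + 7*w^2 + 14*w + 8) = (w - 2)*(w + 2)^2*(w^2 + 5*w + 4) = (w - 2)*(w + 2)^2*(w + 4)*(w + 1)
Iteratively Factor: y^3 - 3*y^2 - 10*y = (y + 2)*(y^2 - 5*y) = y*(y + 2)*(y - 5)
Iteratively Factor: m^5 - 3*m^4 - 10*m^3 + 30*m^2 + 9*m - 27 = (m + 1)*(m^4 - 4*m^3 - 6*m^2 + 36*m - 27) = (m - 1)*(m + 1)*(m^3 - 3*m^2 - 9*m + 27) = (m - 3)*(m - 1)*(m + 1)*(m^2 - 9) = (m - 3)*(m - 1)*(m + 1)*(m + 3)*(m - 3)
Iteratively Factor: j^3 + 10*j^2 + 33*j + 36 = (j + 3)*(j^2 + 7*j + 12) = (j + 3)^2*(j + 4)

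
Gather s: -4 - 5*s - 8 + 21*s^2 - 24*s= 21*s^2 - 29*s - 12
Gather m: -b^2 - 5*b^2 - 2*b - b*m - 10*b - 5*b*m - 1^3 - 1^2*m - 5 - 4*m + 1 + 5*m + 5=-6*b^2 - 6*b*m - 12*b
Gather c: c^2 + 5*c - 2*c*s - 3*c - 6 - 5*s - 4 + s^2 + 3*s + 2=c^2 + c*(2 - 2*s) + s^2 - 2*s - 8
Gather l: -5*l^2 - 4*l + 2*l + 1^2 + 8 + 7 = -5*l^2 - 2*l + 16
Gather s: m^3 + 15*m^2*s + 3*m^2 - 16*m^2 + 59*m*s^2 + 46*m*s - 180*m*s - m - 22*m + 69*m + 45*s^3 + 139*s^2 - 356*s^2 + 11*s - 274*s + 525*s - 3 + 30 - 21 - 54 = m^3 - 13*m^2 + 46*m + 45*s^3 + s^2*(59*m - 217) + s*(15*m^2 - 134*m + 262) - 48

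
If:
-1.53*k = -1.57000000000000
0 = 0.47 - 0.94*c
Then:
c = 0.50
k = 1.03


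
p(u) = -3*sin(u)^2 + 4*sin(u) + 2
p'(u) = -6*sin(u)*cos(u) + 4*cos(u)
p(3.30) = 1.29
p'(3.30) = -4.88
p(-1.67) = -4.95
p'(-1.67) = -0.99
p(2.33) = 3.32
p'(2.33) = 0.24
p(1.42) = 3.02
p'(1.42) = -0.29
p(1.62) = 3.00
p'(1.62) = 0.10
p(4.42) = -4.58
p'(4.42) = -2.81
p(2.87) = 2.86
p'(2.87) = -2.30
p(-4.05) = 3.29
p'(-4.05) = 0.45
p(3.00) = 2.50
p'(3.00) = -3.12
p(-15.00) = -1.87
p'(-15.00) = -6.00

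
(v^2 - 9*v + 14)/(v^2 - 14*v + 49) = (v - 2)/(v - 7)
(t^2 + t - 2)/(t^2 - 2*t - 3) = (-t^2 - t + 2)/(-t^2 + 2*t + 3)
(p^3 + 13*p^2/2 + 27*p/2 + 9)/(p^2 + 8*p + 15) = (p^2 + 7*p/2 + 3)/(p + 5)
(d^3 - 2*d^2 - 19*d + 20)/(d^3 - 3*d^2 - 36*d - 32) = (d^2 - 6*d + 5)/(d^2 - 7*d - 8)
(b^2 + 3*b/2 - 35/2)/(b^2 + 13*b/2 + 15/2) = (2*b - 7)/(2*b + 3)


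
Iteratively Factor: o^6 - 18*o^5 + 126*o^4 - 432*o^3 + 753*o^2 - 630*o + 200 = (o - 1)*(o^5 - 17*o^4 + 109*o^3 - 323*o^2 + 430*o - 200) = (o - 1)^2*(o^4 - 16*o^3 + 93*o^2 - 230*o + 200) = (o - 5)*(o - 1)^2*(o^3 - 11*o^2 + 38*o - 40) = (o - 5)*(o - 4)*(o - 1)^2*(o^2 - 7*o + 10) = (o - 5)*(o - 4)*(o - 2)*(o - 1)^2*(o - 5)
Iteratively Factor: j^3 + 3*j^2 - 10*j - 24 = (j - 3)*(j^2 + 6*j + 8) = (j - 3)*(j + 2)*(j + 4)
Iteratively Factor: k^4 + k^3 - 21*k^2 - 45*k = (k - 5)*(k^3 + 6*k^2 + 9*k) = (k - 5)*(k + 3)*(k^2 + 3*k) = (k - 5)*(k + 3)^2*(k)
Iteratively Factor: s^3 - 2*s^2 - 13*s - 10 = (s + 2)*(s^2 - 4*s - 5) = (s - 5)*(s + 2)*(s + 1)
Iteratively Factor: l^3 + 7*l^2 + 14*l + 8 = (l + 1)*(l^2 + 6*l + 8) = (l + 1)*(l + 4)*(l + 2)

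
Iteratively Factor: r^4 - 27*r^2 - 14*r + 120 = (r + 3)*(r^3 - 3*r^2 - 18*r + 40) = (r + 3)*(r + 4)*(r^2 - 7*r + 10) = (r - 2)*(r + 3)*(r + 4)*(r - 5)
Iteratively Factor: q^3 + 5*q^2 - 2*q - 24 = (q + 3)*(q^2 + 2*q - 8) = (q + 3)*(q + 4)*(q - 2)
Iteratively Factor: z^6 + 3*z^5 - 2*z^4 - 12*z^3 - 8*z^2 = (z)*(z^5 + 3*z^4 - 2*z^3 - 12*z^2 - 8*z) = z*(z + 2)*(z^4 + z^3 - 4*z^2 - 4*z) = z*(z - 2)*(z + 2)*(z^3 + 3*z^2 + 2*z) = z*(z - 2)*(z + 1)*(z + 2)*(z^2 + 2*z) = z^2*(z - 2)*(z + 1)*(z + 2)*(z + 2)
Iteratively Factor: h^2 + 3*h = (h)*(h + 3)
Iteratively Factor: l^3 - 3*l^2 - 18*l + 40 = (l - 2)*(l^2 - l - 20) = (l - 2)*(l + 4)*(l - 5)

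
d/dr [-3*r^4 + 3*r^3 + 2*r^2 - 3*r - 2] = -12*r^3 + 9*r^2 + 4*r - 3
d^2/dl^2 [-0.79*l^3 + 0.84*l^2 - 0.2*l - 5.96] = 1.68 - 4.74*l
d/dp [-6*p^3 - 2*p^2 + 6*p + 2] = -18*p^2 - 4*p + 6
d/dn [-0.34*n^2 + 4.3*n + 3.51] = 4.3 - 0.68*n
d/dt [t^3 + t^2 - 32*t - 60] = 3*t^2 + 2*t - 32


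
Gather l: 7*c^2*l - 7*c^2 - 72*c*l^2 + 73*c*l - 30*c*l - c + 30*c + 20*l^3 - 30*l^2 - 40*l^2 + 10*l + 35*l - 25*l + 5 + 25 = -7*c^2 + 29*c + 20*l^3 + l^2*(-72*c - 70) + l*(7*c^2 + 43*c + 20) + 30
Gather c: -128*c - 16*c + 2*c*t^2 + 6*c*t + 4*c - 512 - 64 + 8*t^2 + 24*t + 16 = c*(2*t^2 + 6*t - 140) + 8*t^2 + 24*t - 560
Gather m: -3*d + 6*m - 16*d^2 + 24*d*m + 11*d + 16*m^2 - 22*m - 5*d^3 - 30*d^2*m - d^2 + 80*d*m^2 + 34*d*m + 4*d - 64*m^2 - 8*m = -5*d^3 - 17*d^2 + 12*d + m^2*(80*d - 48) + m*(-30*d^2 + 58*d - 24)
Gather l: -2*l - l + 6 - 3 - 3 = -3*l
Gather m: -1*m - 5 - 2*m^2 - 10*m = -2*m^2 - 11*m - 5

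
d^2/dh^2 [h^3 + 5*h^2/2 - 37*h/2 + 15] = 6*h + 5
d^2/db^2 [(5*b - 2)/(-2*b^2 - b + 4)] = 2*(-(4*b + 1)^2*(5*b - 2) + (30*b + 1)*(2*b^2 + b - 4))/(2*b^2 + b - 4)^3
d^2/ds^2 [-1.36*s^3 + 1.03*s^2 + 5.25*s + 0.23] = 2.06 - 8.16*s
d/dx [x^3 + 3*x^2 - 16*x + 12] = 3*x^2 + 6*x - 16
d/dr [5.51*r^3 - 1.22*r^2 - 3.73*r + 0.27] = 16.53*r^2 - 2.44*r - 3.73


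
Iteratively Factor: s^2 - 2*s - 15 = (s + 3)*(s - 5)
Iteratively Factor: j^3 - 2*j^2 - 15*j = (j)*(j^2 - 2*j - 15) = j*(j + 3)*(j - 5)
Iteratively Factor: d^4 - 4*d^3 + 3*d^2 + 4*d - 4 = (d + 1)*(d^3 - 5*d^2 + 8*d - 4) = (d - 2)*(d + 1)*(d^2 - 3*d + 2) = (d - 2)^2*(d + 1)*(d - 1)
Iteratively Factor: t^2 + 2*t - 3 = (t - 1)*(t + 3)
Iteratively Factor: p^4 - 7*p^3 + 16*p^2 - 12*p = (p - 3)*(p^3 - 4*p^2 + 4*p) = (p - 3)*(p - 2)*(p^2 - 2*p) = p*(p - 3)*(p - 2)*(p - 2)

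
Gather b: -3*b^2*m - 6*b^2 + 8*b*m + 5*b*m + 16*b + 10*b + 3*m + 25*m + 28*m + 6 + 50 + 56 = b^2*(-3*m - 6) + b*(13*m + 26) + 56*m + 112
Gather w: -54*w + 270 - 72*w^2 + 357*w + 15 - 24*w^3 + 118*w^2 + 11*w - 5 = -24*w^3 + 46*w^2 + 314*w + 280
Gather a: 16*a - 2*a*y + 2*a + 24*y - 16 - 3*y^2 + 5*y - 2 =a*(18 - 2*y) - 3*y^2 + 29*y - 18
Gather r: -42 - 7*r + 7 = -7*r - 35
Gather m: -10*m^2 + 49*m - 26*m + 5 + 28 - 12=-10*m^2 + 23*m + 21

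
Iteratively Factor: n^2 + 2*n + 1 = (n + 1)*(n + 1)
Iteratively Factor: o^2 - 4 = (o + 2)*(o - 2)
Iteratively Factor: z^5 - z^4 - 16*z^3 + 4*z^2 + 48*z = (z + 3)*(z^4 - 4*z^3 - 4*z^2 + 16*z) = (z + 2)*(z + 3)*(z^3 - 6*z^2 + 8*z) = z*(z + 2)*(z + 3)*(z^2 - 6*z + 8) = z*(z - 2)*(z + 2)*(z + 3)*(z - 4)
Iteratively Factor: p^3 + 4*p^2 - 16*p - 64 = (p + 4)*(p^2 - 16) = (p - 4)*(p + 4)*(p + 4)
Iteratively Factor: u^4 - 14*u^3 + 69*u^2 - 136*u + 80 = (u - 5)*(u^3 - 9*u^2 + 24*u - 16) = (u - 5)*(u - 4)*(u^2 - 5*u + 4) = (u - 5)*(u - 4)^2*(u - 1)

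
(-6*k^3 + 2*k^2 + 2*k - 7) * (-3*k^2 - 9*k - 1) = 18*k^5 + 48*k^4 - 18*k^3 + k^2 + 61*k + 7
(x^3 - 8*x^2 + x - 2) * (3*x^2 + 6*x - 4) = 3*x^5 - 18*x^4 - 49*x^3 + 32*x^2 - 16*x + 8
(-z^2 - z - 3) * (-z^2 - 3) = z^4 + z^3 + 6*z^2 + 3*z + 9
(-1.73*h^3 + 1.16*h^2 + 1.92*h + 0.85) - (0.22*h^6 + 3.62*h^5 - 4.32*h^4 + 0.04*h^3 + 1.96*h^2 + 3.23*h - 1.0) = -0.22*h^6 - 3.62*h^5 + 4.32*h^4 - 1.77*h^3 - 0.8*h^2 - 1.31*h + 1.85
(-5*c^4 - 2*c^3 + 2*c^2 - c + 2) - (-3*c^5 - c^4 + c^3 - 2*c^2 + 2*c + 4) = 3*c^5 - 4*c^4 - 3*c^3 + 4*c^2 - 3*c - 2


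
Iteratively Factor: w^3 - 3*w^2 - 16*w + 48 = (w - 4)*(w^2 + w - 12) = (w - 4)*(w + 4)*(w - 3)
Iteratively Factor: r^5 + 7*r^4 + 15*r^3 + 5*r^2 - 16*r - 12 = (r + 2)*(r^4 + 5*r^3 + 5*r^2 - 5*r - 6) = (r + 2)*(r + 3)*(r^3 + 2*r^2 - r - 2) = (r - 1)*(r + 2)*(r + 3)*(r^2 + 3*r + 2) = (r - 1)*(r + 2)^2*(r + 3)*(r + 1)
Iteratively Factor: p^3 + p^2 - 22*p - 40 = (p + 2)*(p^2 - p - 20) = (p + 2)*(p + 4)*(p - 5)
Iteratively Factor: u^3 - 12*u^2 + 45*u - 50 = (u - 5)*(u^2 - 7*u + 10) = (u - 5)*(u - 2)*(u - 5)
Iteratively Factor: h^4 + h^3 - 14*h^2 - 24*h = (h + 3)*(h^3 - 2*h^2 - 8*h) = (h - 4)*(h + 3)*(h^2 + 2*h) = h*(h - 4)*(h + 3)*(h + 2)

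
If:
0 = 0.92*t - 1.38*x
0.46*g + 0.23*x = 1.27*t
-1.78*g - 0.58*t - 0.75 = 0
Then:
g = -0.37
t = -0.15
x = -0.10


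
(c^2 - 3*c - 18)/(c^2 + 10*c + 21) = (c - 6)/(c + 7)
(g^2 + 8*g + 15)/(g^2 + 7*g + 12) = (g + 5)/(g + 4)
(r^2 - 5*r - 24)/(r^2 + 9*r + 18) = (r - 8)/(r + 6)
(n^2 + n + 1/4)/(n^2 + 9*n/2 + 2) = (n + 1/2)/(n + 4)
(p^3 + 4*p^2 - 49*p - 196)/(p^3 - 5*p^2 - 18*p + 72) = (p^2 - 49)/(p^2 - 9*p + 18)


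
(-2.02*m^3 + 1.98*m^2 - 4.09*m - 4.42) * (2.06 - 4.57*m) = 9.2314*m^4 - 13.2098*m^3 + 22.7701*m^2 + 11.774*m - 9.1052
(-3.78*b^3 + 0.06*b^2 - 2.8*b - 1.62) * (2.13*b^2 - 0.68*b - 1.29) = -8.0514*b^5 + 2.6982*b^4 - 1.1286*b^3 - 1.624*b^2 + 4.7136*b + 2.0898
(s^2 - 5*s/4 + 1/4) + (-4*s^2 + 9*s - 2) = -3*s^2 + 31*s/4 - 7/4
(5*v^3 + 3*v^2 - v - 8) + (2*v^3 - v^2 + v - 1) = 7*v^3 + 2*v^2 - 9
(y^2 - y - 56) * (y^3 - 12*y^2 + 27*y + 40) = y^5 - 13*y^4 - 17*y^3 + 685*y^2 - 1552*y - 2240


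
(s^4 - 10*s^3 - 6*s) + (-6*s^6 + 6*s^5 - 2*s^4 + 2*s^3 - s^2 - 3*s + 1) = -6*s^6 + 6*s^5 - s^4 - 8*s^3 - s^2 - 9*s + 1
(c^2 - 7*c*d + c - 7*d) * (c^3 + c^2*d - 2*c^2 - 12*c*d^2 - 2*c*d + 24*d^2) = c^5 - 6*c^4*d - c^4 - 19*c^3*d^2 + 6*c^3*d - 2*c^3 + 84*c^2*d^3 + 19*c^2*d^2 + 12*c^2*d - 84*c*d^3 + 38*c*d^2 - 168*d^3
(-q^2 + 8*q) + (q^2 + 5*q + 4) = 13*q + 4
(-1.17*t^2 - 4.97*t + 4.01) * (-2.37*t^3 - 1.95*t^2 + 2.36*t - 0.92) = 2.7729*t^5 + 14.0604*t^4 - 2.5734*t^3 - 18.4723*t^2 + 14.036*t - 3.6892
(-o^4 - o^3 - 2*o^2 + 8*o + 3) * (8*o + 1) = -8*o^5 - 9*o^4 - 17*o^3 + 62*o^2 + 32*o + 3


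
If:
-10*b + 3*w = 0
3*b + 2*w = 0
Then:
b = 0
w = 0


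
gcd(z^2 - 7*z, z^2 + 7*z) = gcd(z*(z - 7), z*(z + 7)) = z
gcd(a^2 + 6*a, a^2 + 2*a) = a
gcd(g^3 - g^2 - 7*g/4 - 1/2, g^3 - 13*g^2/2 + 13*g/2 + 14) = 1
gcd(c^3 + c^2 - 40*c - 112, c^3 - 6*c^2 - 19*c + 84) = c^2 - 3*c - 28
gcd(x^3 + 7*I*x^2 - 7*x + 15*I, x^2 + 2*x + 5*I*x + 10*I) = x + 5*I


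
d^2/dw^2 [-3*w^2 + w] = -6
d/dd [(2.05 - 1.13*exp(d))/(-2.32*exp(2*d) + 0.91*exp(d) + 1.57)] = (-2.6216*exp(2*d) + 9.512*exp(d) - 3.6396)*exp(d)/(5.3824*exp(4*d) - 4.2224*exp(3*d) - 6.4567*exp(2*d) + 2.8574*exp(d) + 2.4649)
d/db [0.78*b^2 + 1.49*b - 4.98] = 1.56*b + 1.49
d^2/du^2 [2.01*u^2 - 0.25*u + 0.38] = 4.02000000000000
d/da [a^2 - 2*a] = 2*a - 2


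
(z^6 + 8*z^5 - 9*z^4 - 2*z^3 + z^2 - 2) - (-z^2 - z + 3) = z^6 + 8*z^5 - 9*z^4 - 2*z^3 + 2*z^2 + z - 5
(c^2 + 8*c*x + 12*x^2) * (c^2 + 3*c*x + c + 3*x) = c^4 + 11*c^3*x + c^3 + 36*c^2*x^2 + 11*c^2*x + 36*c*x^3 + 36*c*x^2 + 36*x^3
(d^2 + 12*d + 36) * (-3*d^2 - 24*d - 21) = -3*d^4 - 60*d^3 - 417*d^2 - 1116*d - 756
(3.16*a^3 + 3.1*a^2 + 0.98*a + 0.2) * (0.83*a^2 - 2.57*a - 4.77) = 2.6228*a^5 - 5.5482*a^4 - 22.2268*a^3 - 17.1396*a^2 - 5.1886*a - 0.954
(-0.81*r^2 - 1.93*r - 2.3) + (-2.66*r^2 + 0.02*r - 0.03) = -3.47*r^2 - 1.91*r - 2.33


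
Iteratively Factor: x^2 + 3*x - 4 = (x + 4)*(x - 1)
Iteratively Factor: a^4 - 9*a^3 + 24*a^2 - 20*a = (a)*(a^3 - 9*a^2 + 24*a - 20) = a*(a - 5)*(a^2 - 4*a + 4) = a*(a - 5)*(a - 2)*(a - 2)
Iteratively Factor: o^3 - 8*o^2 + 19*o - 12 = (o - 1)*(o^2 - 7*o + 12) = (o - 3)*(o - 1)*(o - 4)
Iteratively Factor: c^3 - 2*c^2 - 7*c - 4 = (c + 1)*(c^2 - 3*c - 4) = (c + 1)^2*(c - 4)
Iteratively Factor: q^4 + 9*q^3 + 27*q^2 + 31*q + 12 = (q + 3)*(q^3 + 6*q^2 + 9*q + 4) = (q + 1)*(q + 3)*(q^2 + 5*q + 4) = (q + 1)^2*(q + 3)*(q + 4)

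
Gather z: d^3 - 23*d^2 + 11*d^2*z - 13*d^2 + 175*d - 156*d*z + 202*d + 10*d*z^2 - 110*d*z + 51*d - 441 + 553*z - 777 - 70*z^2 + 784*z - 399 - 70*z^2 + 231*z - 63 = d^3 - 36*d^2 + 428*d + z^2*(10*d - 140) + z*(11*d^2 - 266*d + 1568) - 1680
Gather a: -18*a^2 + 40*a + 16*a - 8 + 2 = -18*a^2 + 56*a - 6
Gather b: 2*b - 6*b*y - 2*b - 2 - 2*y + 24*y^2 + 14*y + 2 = -6*b*y + 24*y^2 + 12*y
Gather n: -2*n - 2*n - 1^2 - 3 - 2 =-4*n - 6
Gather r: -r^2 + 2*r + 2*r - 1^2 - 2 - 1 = -r^2 + 4*r - 4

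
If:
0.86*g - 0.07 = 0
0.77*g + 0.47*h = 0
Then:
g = 0.08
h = -0.13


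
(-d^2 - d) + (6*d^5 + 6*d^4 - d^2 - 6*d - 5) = 6*d^5 + 6*d^4 - 2*d^2 - 7*d - 5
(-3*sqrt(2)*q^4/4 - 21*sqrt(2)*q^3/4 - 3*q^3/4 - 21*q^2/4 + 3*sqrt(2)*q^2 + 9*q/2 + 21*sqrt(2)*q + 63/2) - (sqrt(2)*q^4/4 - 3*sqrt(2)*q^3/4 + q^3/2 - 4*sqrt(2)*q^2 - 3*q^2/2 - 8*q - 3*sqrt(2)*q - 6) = -sqrt(2)*q^4 - 9*sqrt(2)*q^3/2 - 5*q^3/4 - 15*q^2/4 + 7*sqrt(2)*q^2 + 25*q/2 + 24*sqrt(2)*q + 75/2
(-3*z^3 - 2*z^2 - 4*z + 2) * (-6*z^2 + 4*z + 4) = 18*z^5 + 4*z^3 - 36*z^2 - 8*z + 8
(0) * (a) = 0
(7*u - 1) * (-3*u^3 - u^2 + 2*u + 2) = -21*u^4 - 4*u^3 + 15*u^2 + 12*u - 2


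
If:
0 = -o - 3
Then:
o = -3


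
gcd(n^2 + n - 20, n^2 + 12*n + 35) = n + 5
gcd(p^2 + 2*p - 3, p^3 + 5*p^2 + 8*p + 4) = 1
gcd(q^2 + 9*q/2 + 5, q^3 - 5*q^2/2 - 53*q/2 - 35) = q^2 + 9*q/2 + 5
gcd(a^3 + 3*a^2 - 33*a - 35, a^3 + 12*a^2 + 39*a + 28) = a^2 + 8*a + 7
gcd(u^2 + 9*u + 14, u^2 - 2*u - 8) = u + 2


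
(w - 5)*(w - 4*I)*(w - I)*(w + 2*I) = w^4 - 5*w^3 - 3*I*w^3 + 6*w^2 + 15*I*w^2 - 30*w - 8*I*w + 40*I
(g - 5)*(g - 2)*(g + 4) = g^3 - 3*g^2 - 18*g + 40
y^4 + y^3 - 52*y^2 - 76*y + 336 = (y - 7)*(y - 2)*(y + 4)*(y + 6)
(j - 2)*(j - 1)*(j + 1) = j^3 - 2*j^2 - j + 2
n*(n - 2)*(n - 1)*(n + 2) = n^4 - n^3 - 4*n^2 + 4*n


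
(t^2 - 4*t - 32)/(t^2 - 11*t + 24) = (t + 4)/(t - 3)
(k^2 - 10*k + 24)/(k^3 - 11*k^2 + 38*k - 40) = (k - 6)/(k^2 - 7*k + 10)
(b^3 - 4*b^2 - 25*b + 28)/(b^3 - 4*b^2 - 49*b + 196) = (b^2 + 3*b - 4)/(b^2 + 3*b - 28)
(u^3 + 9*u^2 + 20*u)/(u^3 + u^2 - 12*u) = (u + 5)/(u - 3)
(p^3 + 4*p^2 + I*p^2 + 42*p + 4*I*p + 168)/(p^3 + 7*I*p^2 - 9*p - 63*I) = (p^2 + p*(4 - 6*I) - 24*I)/(p^2 - 9)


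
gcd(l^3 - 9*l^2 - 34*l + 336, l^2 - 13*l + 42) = l - 7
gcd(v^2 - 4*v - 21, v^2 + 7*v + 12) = v + 3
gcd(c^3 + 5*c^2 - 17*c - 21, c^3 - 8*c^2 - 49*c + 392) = c + 7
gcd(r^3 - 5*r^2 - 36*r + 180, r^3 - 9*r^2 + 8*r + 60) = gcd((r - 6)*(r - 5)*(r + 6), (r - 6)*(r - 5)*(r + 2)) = r^2 - 11*r + 30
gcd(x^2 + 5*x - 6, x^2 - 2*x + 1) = x - 1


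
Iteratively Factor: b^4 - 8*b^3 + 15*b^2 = (b)*(b^3 - 8*b^2 + 15*b) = b*(b - 3)*(b^2 - 5*b) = b*(b - 5)*(b - 3)*(b)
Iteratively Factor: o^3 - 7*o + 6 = (o - 1)*(o^2 + o - 6) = (o - 2)*(o - 1)*(o + 3)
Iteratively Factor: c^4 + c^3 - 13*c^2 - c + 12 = (c - 1)*(c^3 + 2*c^2 - 11*c - 12) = (c - 3)*(c - 1)*(c^2 + 5*c + 4) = (c - 3)*(c - 1)*(c + 4)*(c + 1)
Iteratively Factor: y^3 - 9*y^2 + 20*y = (y)*(y^2 - 9*y + 20) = y*(y - 5)*(y - 4)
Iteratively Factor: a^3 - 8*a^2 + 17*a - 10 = (a - 1)*(a^2 - 7*a + 10) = (a - 5)*(a - 1)*(a - 2)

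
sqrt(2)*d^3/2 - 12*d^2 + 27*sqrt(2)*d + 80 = (d - 8*sqrt(2))*(d - 5*sqrt(2))*(sqrt(2)*d/2 + 1)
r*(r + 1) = r^2 + r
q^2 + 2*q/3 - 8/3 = (q - 4/3)*(q + 2)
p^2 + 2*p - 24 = (p - 4)*(p + 6)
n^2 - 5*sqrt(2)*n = n*(n - 5*sqrt(2))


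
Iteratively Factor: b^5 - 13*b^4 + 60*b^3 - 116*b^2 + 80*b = (b - 5)*(b^4 - 8*b^3 + 20*b^2 - 16*b) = b*(b - 5)*(b^3 - 8*b^2 + 20*b - 16) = b*(b - 5)*(b - 4)*(b^2 - 4*b + 4) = b*(b - 5)*(b - 4)*(b - 2)*(b - 2)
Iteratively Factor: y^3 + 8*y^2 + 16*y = (y)*(y^2 + 8*y + 16) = y*(y + 4)*(y + 4)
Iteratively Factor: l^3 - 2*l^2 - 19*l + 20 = (l - 5)*(l^2 + 3*l - 4) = (l - 5)*(l + 4)*(l - 1)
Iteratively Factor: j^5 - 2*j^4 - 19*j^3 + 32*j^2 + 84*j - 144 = (j - 2)*(j^4 - 19*j^2 - 6*j + 72) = (j - 2)*(j + 3)*(j^3 - 3*j^2 - 10*j + 24) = (j - 2)^2*(j + 3)*(j^2 - j - 12) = (j - 2)^2*(j + 3)^2*(j - 4)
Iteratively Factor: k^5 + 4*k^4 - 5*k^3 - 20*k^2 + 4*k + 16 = (k + 1)*(k^4 + 3*k^3 - 8*k^2 - 12*k + 16) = (k + 1)*(k + 2)*(k^3 + k^2 - 10*k + 8) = (k + 1)*(k + 2)*(k + 4)*(k^2 - 3*k + 2) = (k - 1)*(k + 1)*(k + 2)*(k + 4)*(k - 2)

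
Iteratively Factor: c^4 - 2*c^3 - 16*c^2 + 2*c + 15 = (c - 5)*(c^3 + 3*c^2 - c - 3) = (c - 5)*(c + 3)*(c^2 - 1) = (c - 5)*(c - 1)*(c + 3)*(c + 1)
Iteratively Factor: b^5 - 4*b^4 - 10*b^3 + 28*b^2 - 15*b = (b - 5)*(b^4 + b^3 - 5*b^2 + 3*b) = (b - 5)*(b - 1)*(b^3 + 2*b^2 - 3*b) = (b - 5)*(b - 1)*(b + 3)*(b^2 - b) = b*(b - 5)*(b - 1)*(b + 3)*(b - 1)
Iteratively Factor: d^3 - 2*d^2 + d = (d - 1)*(d^2 - d) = d*(d - 1)*(d - 1)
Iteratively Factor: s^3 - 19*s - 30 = (s - 5)*(s^2 + 5*s + 6) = (s - 5)*(s + 3)*(s + 2)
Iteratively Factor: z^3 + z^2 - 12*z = (z)*(z^2 + z - 12) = z*(z - 3)*(z + 4)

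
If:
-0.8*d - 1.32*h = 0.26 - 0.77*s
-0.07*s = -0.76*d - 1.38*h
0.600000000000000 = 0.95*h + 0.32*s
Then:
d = -0.96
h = 0.54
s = 0.27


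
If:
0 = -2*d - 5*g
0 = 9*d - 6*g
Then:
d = 0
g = 0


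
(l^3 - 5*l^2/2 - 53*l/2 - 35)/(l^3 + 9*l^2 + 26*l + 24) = (2*l^2 - 9*l - 35)/(2*(l^2 + 7*l + 12))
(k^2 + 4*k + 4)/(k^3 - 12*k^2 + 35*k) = (k^2 + 4*k + 4)/(k*(k^2 - 12*k + 35))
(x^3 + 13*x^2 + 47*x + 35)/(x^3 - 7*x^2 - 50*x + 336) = (x^2 + 6*x + 5)/(x^2 - 14*x + 48)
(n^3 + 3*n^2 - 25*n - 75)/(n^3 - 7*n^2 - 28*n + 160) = (n^2 - 2*n - 15)/(n^2 - 12*n + 32)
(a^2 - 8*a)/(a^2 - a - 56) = a/(a + 7)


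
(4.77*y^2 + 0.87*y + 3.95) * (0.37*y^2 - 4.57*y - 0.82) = 1.7649*y^4 - 21.477*y^3 - 6.4258*y^2 - 18.7649*y - 3.239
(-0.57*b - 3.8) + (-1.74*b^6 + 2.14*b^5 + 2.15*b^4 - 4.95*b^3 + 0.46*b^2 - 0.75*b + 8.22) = -1.74*b^6 + 2.14*b^5 + 2.15*b^4 - 4.95*b^3 + 0.46*b^2 - 1.32*b + 4.42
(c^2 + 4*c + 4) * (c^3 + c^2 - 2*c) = c^5 + 5*c^4 + 6*c^3 - 4*c^2 - 8*c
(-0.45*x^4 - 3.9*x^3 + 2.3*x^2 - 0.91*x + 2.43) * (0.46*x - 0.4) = -0.207*x^5 - 1.614*x^4 + 2.618*x^3 - 1.3386*x^2 + 1.4818*x - 0.972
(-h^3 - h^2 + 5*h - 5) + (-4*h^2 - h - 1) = -h^3 - 5*h^2 + 4*h - 6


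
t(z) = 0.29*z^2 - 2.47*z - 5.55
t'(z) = 0.58*z - 2.47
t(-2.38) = 1.97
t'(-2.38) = -3.85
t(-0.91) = -3.06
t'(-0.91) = -3.00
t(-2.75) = 3.44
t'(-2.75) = -4.06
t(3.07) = -10.40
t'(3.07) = -0.69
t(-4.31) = 10.48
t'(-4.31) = -4.97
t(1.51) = -8.62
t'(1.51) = -1.59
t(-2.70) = 3.23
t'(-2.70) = -4.04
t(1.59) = -8.74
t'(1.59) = -1.55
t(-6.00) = 19.71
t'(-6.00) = -5.95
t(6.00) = -9.93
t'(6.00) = 1.01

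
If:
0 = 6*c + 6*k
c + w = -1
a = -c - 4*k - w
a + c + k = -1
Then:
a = -1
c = -1/2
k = 1/2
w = -1/2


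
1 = 1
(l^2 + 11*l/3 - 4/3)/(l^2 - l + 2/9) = 3*(l + 4)/(3*l - 2)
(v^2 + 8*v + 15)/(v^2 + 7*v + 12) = (v + 5)/(v + 4)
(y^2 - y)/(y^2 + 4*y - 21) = y*(y - 1)/(y^2 + 4*y - 21)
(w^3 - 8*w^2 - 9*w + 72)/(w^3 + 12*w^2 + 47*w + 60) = (w^2 - 11*w + 24)/(w^2 + 9*w + 20)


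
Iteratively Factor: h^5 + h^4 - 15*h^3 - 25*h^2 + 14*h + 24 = (h - 1)*(h^4 + 2*h^3 - 13*h^2 - 38*h - 24) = (h - 1)*(h + 1)*(h^3 + h^2 - 14*h - 24) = (h - 1)*(h + 1)*(h + 3)*(h^2 - 2*h - 8) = (h - 4)*(h - 1)*(h + 1)*(h + 3)*(h + 2)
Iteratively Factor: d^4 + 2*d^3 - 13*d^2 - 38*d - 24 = (d + 3)*(d^3 - d^2 - 10*d - 8) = (d + 2)*(d + 3)*(d^2 - 3*d - 4) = (d - 4)*(d + 2)*(d + 3)*(d + 1)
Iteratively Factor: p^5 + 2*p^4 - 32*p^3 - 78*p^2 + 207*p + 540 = (p + 4)*(p^4 - 2*p^3 - 24*p^2 + 18*p + 135) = (p - 5)*(p + 4)*(p^3 + 3*p^2 - 9*p - 27) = (p - 5)*(p + 3)*(p + 4)*(p^2 - 9) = (p - 5)*(p - 3)*(p + 3)*(p + 4)*(p + 3)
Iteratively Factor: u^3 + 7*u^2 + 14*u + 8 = (u + 1)*(u^2 + 6*u + 8) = (u + 1)*(u + 2)*(u + 4)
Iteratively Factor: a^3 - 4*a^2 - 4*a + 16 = (a - 2)*(a^2 - 2*a - 8) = (a - 4)*(a - 2)*(a + 2)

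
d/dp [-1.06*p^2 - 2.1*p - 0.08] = -2.12*p - 2.1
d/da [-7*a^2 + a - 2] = 1 - 14*a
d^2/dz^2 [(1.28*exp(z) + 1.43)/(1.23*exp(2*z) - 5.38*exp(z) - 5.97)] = (1.936512*exp(4*z) + 17.12406*exp(3*z) + 28.006362*exp(2*z) + 42.281216*exp(z) - 0.309246000000002)*exp(z)/(1.860867*exp(6*z) - 24.418206*exp(5*z) + 79.708797*exp(4*z) + 81.314396*exp(3*z) - 386.879283*exp(2*z) - 575.244126*exp(z) - 212.776173)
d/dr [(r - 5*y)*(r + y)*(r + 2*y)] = 3*r^2 - 4*r*y - 13*y^2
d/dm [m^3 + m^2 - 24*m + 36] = 3*m^2 + 2*m - 24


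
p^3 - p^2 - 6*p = p*(p - 3)*(p + 2)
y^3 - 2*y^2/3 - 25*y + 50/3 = (y - 5)*(y - 2/3)*(y + 5)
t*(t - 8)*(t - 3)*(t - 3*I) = t^4 - 11*t^3 - 3*I*t^3 + 24*t^2 + 33*I*t^2 - 72*I*t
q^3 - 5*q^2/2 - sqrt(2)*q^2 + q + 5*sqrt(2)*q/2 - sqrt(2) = (q - 2)*(q - 1/2)*(q - sqrt(2))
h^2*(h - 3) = h^3 - 3*h^2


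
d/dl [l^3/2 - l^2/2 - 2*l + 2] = 3*l^2/2 - l - 2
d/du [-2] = 0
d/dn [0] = 0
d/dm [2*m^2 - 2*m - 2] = 4*m - 2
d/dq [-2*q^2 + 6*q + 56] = 6 - 4*q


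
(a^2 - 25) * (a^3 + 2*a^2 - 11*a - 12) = a^5 + 2*a^4 - 36*a^3 - 62*a^2 + 275*a + 300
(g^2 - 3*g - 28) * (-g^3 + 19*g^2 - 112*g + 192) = -g^5 + 22*g^4 - 141*g^3 - 4*g^2 + 2560*g - 5376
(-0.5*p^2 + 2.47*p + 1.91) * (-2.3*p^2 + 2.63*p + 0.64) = 1.15*p^4 - 6.996*p^3 + 1.7831*p^2 + 6.6041*p + 1.2224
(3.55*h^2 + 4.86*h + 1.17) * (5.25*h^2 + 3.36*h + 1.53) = 18.6375*h^4 + 37.443*h^3 + 27.9036*h^2 + 11.367*h + 1.7901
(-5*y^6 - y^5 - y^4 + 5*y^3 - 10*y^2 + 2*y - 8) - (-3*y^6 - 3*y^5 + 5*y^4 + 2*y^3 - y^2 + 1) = -2*y^6 + 2*y^5 - 6*y^4 + 3*y^3 - 9*y^2 + 2*y - 9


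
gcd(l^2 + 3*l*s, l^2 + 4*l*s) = l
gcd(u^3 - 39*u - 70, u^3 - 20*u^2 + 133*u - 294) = u - 7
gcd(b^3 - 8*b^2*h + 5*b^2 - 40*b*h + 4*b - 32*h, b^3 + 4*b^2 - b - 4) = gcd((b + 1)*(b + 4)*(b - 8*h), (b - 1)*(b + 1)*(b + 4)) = b^2 + 5*b + 4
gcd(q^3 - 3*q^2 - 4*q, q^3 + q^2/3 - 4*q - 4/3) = 1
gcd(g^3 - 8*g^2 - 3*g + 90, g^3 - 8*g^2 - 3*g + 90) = g^3 - 8*g^2 - 3*g + 90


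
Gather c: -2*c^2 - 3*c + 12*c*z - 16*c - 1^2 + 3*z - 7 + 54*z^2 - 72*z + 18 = -2*c^2 + c*(12*z - 19) + 54*z^2 - 69*z + 10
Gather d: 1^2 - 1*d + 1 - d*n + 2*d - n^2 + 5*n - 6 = d*(1 - n) - n^2 + 5*n - 4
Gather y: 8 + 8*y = 8*y + 8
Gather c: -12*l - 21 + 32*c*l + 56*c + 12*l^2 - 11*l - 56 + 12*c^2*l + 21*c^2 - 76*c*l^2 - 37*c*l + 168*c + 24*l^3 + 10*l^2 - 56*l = c^2*(12*l + 21) + c*(-76*l^2 - 5*l + 224) + 24*l^3 + 22*l^2 - 79*l - 77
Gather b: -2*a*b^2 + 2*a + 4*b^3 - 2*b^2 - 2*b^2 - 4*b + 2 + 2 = 2*a + 4*b^3 + b^2*(-2*a - 4) - 4*b + 4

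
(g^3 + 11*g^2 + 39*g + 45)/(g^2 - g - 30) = (g^2 + 6*g + 9)/(g - 6)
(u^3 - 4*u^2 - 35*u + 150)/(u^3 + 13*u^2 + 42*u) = (u^2 - 10*u + 25)/(u*(u + 7))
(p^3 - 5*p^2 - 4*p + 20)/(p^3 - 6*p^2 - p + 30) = (p - 2)/(p - 3)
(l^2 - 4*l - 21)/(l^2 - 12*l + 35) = (l + 3)/(l - 5)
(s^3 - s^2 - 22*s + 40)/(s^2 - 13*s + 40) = (s^3 - s^2 - 22*s + 40)/(s^2 - 13*s + 40)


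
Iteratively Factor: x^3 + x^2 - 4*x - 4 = (x - 2)*(x^2 + 3*x + 2) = (x - 2)*(x + 1)*(x + 2)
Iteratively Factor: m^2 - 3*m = (m)*(m - 3)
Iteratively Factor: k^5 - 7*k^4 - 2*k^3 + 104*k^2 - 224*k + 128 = (k - 4)*(k^4 - 3*k^3 - 14*k^2 + 48*k - 32) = (k - 4)*(k - 1)*(k^3 - 2*k^2 - 16*k + 32) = (k - 4)*(k - 2)*(k - 1)*(k^2 - 16) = (k - 4)^2*(k - 2)*(k - 1)*(k + 4)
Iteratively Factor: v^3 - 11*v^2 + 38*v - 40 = (v - 5)*(v^2 - 6*v + 8) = (v - 5)*(v - 2)*(v - 4)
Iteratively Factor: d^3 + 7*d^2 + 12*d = (d + 3)*(d^2 + 4*d) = d*(d + 3)*(d + 4)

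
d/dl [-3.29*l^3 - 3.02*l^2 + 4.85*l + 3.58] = -9.87*l^2 - 6.04*l + 4.85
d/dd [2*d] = 2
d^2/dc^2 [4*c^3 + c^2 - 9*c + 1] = 24*c + 2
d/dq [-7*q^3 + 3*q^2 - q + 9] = -21*q^2 + 6*q - 1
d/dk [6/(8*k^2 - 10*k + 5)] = 12*(5 - 8*k)/(8*k^2 - 10*k + 5)^2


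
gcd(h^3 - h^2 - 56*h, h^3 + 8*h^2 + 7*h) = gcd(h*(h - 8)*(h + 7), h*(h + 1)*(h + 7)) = h^2 + 7*h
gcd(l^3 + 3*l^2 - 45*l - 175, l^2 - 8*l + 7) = l - 7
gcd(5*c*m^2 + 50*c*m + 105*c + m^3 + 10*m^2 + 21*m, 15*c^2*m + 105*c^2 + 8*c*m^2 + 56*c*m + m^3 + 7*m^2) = 5*c*m + 35*c + m^2 + 7*m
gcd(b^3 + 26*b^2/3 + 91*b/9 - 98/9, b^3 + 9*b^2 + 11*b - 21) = b + 7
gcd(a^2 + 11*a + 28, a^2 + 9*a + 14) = a + 7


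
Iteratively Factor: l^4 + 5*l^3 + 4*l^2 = (l + 4)*(l^3 + l^2) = (l + 1)*(l + 4)*(l^2) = l*(l + 1)*(l + 4)*(l)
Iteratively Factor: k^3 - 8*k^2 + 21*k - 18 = (k - 3)*(k^2 - 5*k + 6) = (k - 3)*(k - 2)*(k - 3)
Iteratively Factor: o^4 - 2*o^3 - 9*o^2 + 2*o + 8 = (o + 2)*(o^3 - 4*o^2 - o + 4) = (o - 4)*(o + 2)*(o^2 - 1) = (o - 4)*(o - 1)*(o + 2)*(o + 1)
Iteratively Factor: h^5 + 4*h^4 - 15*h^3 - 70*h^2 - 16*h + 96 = (h + 3)*(h^4 + h^3 - 18*h^2 - 16*h + 32) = (h - 1)*(h + 3)*(h^3 + 2*h^2 - 16*h - 32) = (h - 1)*(h + 3)*(h + 4)*(h^2 - 2*h - 8) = (h - 1)*(h + 2)*(h + 3)*(h + 4)*(h - 4)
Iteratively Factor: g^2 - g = (g - 1)*(g)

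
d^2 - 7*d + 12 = (d - 4)*(d - 3)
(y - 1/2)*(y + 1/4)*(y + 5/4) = y^3 + y^2 - 7*y/16 - 5/32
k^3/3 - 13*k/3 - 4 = (k/3 + 1/3)*(k - 4)*(k + 3)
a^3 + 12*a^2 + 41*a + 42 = (a + 2)*(a + 3)*(a + 7)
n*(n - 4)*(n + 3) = n^3 - n^2 - 12*n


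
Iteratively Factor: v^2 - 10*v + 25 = (v - 5)*(v - 5)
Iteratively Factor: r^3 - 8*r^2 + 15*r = (r - 3)*(r^2 - 5*r) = (r - 5)*(r - 3)*(r)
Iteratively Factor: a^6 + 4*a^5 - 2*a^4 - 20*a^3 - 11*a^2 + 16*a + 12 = (a - 1)*(a^5 + 5*a^4 + 3*a^3 - 17*a^2 - 28*a - 12) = (a - 1)*(a + 1)*(a^4 + 4*a^3 - a^2 - 16*a - 12) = (a - 1)*(a + 1)*(a + 2)*(a^3 + 2*a^2 - 5*a - 6) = (a - 1)*(a + 1)^2*(a + 2)*(a^2 + a - 6) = (a - 2)*(a - 1)*(a + 1)^2*(a + 2)*(a + 3)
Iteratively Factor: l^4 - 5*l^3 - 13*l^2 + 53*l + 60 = (l + 3)*(l^3 - 8*l^2 + 11*l + 20) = (l - 5)*(l + 3)*(l^2 - 3*l - 4) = (l - 5)*(l - 4)*(l + 3)*(l + 1)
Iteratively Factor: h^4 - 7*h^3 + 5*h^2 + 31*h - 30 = (h - 5)*(h^3 - 2*h^2 - 5*h + 6) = (h - 5)*(h - 1)*(h^2 - h - 6) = (h - 5)*(h - 3)*(h - 1)*(h + 2)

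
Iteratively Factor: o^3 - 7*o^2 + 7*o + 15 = (o - 3)*(o^2 - 4*o - 5) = (o - 3)*(o + 1)*(o - 5)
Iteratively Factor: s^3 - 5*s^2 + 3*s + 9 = (s - 3)*(s^2 - 2*s - 3) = (s - 3)*(s + 1)*(s - 3)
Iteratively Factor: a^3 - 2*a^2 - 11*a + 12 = (a - 4)*(a^2 + 2*a - 3) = (a - 4)*(a + 3)*(a - 1)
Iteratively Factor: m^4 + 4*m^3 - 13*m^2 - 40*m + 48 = (m + 4)*(m^3 - 13*m + 12) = (m + 4)^2*(m^2 - 4*m + 3) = (m - 1)*(m + 4)^2*(m - 3)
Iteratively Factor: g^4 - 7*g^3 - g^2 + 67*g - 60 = (g - 4)*(g^3 - 3*g^2 - 13*g + 15) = (g - 4)*(g + 3)*(g^2 - 6*g + 5) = (g - 4)*(g - 1)*(g + 3)*(g - 5)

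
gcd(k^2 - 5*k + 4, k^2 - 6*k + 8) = k - 4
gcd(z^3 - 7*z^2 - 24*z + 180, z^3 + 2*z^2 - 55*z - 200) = z + 5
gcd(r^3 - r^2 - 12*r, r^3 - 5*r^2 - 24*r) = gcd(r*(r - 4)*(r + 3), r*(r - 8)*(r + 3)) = r^2 + 3*r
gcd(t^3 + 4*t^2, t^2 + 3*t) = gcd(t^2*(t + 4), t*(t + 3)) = t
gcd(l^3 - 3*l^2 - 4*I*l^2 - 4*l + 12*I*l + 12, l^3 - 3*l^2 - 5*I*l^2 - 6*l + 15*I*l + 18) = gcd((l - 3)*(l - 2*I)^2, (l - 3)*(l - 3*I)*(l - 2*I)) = l^2 + l*(-3 - 2*I) + 6*I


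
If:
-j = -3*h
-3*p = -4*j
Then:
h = p/4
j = 3*p/4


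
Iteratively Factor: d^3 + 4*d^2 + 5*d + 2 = (d + 1)*(d^2 + 3*d + 2) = (d + 1)^2*(d + 2)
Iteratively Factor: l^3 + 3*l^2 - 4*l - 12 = (l + 3)*(l^2 - 4) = (l + 2)*(l + 3)*(l - 2)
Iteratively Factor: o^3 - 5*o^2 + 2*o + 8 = (o - 4)*(o^2 - o - 2) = (o - 4)*(o + 1)*(o - 2)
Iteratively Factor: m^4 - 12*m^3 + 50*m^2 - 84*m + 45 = (m - 3)*(m^3 - 9*m^2 + 23*m - 15) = (m - 3)*(m - 1)*(m^2 - 8*m + 15) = (m - 3)^2*(m - 1)*(m - 5)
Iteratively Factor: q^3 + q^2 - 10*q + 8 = (q - 1)*(q^2 + 2*q - 8) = (q - 2)*(q - 1)*(q + 4)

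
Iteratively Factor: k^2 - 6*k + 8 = (k - 4)*(k - 2)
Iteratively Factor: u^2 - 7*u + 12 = (u - 3)*(u - 4)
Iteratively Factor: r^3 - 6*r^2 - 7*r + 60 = (r + 3)*(r^2 - 9*r + 20) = (r - 5)*(r + 3)*(r - 4)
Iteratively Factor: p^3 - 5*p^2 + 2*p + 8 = (p - 4)*(p^2 - p - 2) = (p - 4)*(p - 2)*(p + 1)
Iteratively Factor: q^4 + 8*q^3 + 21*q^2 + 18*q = (q)*(q^3 + 8*q^2 + 21*q + 18) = q*(q + 3)*(q^2 + 5*q + 6) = q*(q + 3)^2*(q + 2)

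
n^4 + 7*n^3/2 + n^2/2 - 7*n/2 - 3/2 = (n - 1)*(n + 1/2)*(n + 1)*(n + 3)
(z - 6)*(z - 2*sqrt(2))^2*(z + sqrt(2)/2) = z^4 - 6*z^3 - 7*sqrt(2)*z^3/2 + 4*z^2 + 21*sqrt(2)*z^2 - 24*z + 4*sqrt(2)*z - 24*sqrt(2)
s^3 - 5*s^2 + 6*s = s*(s - 3)*(s - 2)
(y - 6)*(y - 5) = y^2 - 11*y + 30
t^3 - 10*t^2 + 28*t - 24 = (t - 6)*(t - 2)^2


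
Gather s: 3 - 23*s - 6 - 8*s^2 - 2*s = -8*s^2 - 25*s - 3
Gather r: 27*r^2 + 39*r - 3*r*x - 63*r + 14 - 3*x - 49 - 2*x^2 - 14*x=27*r^2 + r*(-3*x - 24) - 2*x^2 - 17*x - 35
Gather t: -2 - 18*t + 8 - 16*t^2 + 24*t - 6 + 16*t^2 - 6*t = 0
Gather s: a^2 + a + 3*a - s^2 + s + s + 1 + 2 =a^2 + 4*a - s^2 + 2*s + 3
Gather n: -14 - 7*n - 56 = -7*n - 70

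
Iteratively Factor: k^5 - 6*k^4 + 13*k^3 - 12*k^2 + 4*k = (k - 2)*(k^4 - 4*k^3 + 5*k^2 - 2*k) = (k - 2)*(k - 1)*(k^3 - 3*k^2 + 2*k) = (k - 2)^2*(k - 1)*(k^2 - k) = (k - 2)^2*(k - 1)^2*(k)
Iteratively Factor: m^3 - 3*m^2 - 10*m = (m + 2)*(m^2 - 5*m) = m*(m + 2)*(m - 5)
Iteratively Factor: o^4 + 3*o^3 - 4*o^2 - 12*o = (o + 3)*(o^3 - 4*o) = (o + 2)*(o + 3)*(o^2 - 2*o) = o*(o + 2)*(o + 3)*(o - 2)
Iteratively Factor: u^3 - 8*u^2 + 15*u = (u - 3)*(u^2 - 5*u) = (u - 5)*(u - 3)*(u)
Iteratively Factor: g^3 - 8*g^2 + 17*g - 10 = (g - 1)*(g^2 - 7*g + 10) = (g - 2)*(g - 1)*(g - 5)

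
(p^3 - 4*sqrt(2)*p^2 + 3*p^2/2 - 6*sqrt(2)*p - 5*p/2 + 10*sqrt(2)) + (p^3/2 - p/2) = 3*p^3/2 - 4*sqrt(2)*p^2 + 3*p^2/2 - 6*sqrt(2)*p - 3*p + 10*sqrt(2)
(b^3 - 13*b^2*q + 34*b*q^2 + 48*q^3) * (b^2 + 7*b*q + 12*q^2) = b^5 - 6*b^4*q - 45*b^3*q^2 + 130*b^2*q^3 + 744*b*q^4 + 576*q^5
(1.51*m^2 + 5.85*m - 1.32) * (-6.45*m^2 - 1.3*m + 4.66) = -9.7395*m^4 - 39.6955*m^3 + 7.9456*m^2 + 28.977*m - 6.1512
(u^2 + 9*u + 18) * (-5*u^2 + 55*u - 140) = -5*u^4 + 10*u^3 + 265*u^2 - 270*u - 2520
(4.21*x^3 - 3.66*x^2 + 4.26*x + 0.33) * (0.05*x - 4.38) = 0.2105*x^4 - 18.6228*x^3 + 16.2438*x^2 - 18.6423*x - 1.4454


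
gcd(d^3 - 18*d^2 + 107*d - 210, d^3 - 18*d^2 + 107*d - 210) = d^3 - 18*d^2 + 107*d - 210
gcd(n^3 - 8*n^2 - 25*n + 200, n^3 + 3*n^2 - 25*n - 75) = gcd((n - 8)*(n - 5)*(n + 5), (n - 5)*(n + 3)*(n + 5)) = n^2 - 25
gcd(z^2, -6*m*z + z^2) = z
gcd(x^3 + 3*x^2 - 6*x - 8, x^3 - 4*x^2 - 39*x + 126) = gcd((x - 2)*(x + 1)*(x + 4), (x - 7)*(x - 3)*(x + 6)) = 1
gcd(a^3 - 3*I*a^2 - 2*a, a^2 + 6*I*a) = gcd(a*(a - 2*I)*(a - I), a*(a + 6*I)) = a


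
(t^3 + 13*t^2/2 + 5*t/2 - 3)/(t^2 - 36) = (2*t^2 + t - 1)/(2*(t - 6))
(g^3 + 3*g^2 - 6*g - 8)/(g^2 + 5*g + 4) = g - 2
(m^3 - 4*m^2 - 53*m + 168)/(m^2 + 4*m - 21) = m - 8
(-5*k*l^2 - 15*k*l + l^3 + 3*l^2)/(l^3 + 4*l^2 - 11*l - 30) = l*(-5*k*l - 15*k + l^2 + 3*l)/(l^3 + 4*l^2 - 11*l - 30)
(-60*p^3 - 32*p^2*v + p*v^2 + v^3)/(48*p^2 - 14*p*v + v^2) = (-10*p^2 - 7*p*v - v^2)/(8*p - v)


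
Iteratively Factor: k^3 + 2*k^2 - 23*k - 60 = (k + 3)*(k^2 - k - 20) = (k - 5)*(k + 3)*(k + 4)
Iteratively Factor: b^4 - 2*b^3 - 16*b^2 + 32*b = (b - 4)*(b^3 + 2*b^2 - 8*b) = b*(b - 4)*(b^2 + 2*b - 8) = b*(b - 4)*(b + 4)*(b - 2)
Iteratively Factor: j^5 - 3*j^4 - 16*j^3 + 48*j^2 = (j - 3)*(j^4 - 16*j^2) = j*(j - 3)*(j^3 - 16*j) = j*(j - 3)*(j + 4)*(j^2 - 4*j) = j*(j - 4)*(j - 3)*(j + 4)*(j)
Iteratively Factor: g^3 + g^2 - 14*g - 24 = (g + 3)*(g^2 - 2*g - 8) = (g - 4)*(g + 3)*(g + 2)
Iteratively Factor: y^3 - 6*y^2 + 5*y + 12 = (y + 1)*(y^2 - 7*y + 12) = (y - 3)*(y + 1)*(y - 4)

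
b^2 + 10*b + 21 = (b + 3)*(b + 7)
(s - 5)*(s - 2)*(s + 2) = s^3 - 5*s^2 - 4*s + 20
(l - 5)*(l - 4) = l^2 - 9*l + 20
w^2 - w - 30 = (w - 6)*(w + 5)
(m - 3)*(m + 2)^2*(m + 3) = m^4 + 4*m^3 - 5*m^2 - 36*m - 36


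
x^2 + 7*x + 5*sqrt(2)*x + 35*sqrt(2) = (x + 7)*(x + 5*sqrt(2))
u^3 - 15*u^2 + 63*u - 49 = (u - 7)^2*(u - 1)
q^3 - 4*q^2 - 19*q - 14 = (q - 7)*(q + 1)*(q + 2)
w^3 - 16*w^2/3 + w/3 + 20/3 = (w - 5)*(w - 4/3)*(w + 1)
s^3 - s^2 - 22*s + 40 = (s - 4)*(s - 2)*(s + 5)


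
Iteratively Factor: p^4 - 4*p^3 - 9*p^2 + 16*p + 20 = (p - 5)*(p^3 + p^2 - 4*p - 4) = (p - 5)*(p - 2)*(p^2 + 3*p + 2) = (p - 5)*(p - 2)*(p + 2)*(p + 1)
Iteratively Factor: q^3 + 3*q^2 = (q + 3)*(q^2) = q*(q + 3)*(q)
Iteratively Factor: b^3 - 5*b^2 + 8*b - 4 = (b - 2)*(b^2 - 3*b + 2) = (b - 2)^2*(b - 1)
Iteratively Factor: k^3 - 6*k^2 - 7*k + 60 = (k - 4)*(k^2 - 2*k - 15) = (k - 5)*(k - 4)*(k + 3)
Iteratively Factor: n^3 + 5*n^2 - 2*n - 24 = (n + 4)*(n^2 + n - 6) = (n + 3)*(n + 4)*(n - 2)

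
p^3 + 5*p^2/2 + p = p*(p + 1/2)*(p + 2)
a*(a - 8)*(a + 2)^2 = a^4 - 4*a^3 - 28*a^2 - 32*a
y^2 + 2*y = y*(y + 2)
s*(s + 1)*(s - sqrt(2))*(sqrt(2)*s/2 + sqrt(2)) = sqrt(2)*s^4/2 - s^3 + 3*sqrt(2)*s^3/2 - 3*s^2 + sqrt(2)*s^2 - 2*s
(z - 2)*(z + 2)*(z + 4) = z^3 + 4*z^2 - 4*z - 16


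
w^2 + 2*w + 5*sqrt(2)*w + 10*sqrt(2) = (w + 2)*(w + 5*sqrt(2))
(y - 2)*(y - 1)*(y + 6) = y^3 + 3*y^2 - 16*y + 12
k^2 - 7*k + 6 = (k - 6)*(k - 1)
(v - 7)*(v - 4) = v^2 - 11*v + 28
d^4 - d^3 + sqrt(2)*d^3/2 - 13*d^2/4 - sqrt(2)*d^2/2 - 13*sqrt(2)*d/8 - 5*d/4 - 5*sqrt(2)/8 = (d - 5/2)*(d + 1/2)*(d + 1)*(d + sqrt(2)/2)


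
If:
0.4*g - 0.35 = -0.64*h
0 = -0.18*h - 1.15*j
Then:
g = 10.2222222222222*j + 0.875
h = -6.38888888888889*j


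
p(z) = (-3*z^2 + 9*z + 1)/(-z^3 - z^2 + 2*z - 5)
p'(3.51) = 0.16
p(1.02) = -1.39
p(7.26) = 0.22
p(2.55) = -0.19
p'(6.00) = 0.01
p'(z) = (9 - 6*z)/(-z^3 - z^2 + 2*z - 5) + (-3*z^2 + 9*z + 1)*(3*z^2 + 2*z - 2)/(-z^3 - z^2 + 2*z - 5)^2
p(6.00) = 0.22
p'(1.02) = 0.30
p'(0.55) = -1.30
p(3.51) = 0.08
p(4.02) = 0.14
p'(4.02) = 0.09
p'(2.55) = 0.46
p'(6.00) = 0.01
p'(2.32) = 0.59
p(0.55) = -1.15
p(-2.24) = 10.50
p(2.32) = -0.31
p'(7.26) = -0.01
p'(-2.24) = -34.52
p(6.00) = 0.22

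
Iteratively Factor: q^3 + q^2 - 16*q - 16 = (q + 1)*(q^2 - 16) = (q - 4)*(q + 1)*(q + 4)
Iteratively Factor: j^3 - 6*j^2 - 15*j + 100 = (j + 4)*(j^2 - 10*j + 25) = (j - 5)*(j + 4)*(j - 5)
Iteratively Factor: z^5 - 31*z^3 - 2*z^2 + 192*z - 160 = (z - 2)*(z^4 + 2*z^3 - 27*z^2 - 56*z + 80) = (z - 2)*(z + 4)*(z^3 - 2*z^2 - 19*z + 20) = (z - 5)*(z - 2)*(z + 4)*(z^2 + 3*z - 4) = (z - 5)*(z - 2)*(z + 4)^2*(z - 1)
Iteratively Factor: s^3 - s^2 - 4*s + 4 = (s + 2)*(s^2 - 3*s + 2) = (s - 1)*(s + 2)*(s - 2)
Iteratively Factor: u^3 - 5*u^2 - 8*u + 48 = (u + 3)*(u^2 - 8*u + 16) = (u - 4)*(u + 3)*(u - 4)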